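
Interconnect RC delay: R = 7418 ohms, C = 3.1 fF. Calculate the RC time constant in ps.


Step 1: tau = R * C
Step 2: tau = 7418 * 3.1 fF = 7418 * 3.1e-15 F
Step 3: tau = 2.29958e-11 s = 22.9958 ps

22.9958


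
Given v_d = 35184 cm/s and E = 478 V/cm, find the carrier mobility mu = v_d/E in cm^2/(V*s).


Step 1: mu = v_d / E
Step 2: mu = 35184 / 478
Step 3: mu = 73.61 cm^2/(V*s)

73.61


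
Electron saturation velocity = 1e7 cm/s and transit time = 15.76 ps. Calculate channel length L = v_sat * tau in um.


Step 1: tau in seconds = 15.76 ps * 1e-12 = 1.5760e-11 s
Step 2: L = v_sat * tau = 1e7 * 1.5760e-11 = 1.5760e-04 cm
Step 3: L in um = 1.5760e-04 * 1e4 = 1.576 um

1.576


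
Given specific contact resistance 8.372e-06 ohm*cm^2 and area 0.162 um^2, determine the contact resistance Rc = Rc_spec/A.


Step 1: Convert area to cm^2: 0.162 um^2 = 1.6200e-09 cm^2
Step 2: Rc = Rc_spec / A = 8.372e-06 / 1.6200e-09
Step 3: Rc = 5.17e+03 ohms

5.17e+03


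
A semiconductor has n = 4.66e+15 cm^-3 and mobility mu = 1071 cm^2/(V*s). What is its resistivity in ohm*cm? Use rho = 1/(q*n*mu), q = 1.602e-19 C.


Step 1: sigma = q * n * mu = 1.602e-19 * 4.66e+15 * 1071 = 7.99536e-01 S/cm
Step 2: rho = 1 / sigma = 1 / 7.99536e-01 = 1.251 ohm*cm

1.251


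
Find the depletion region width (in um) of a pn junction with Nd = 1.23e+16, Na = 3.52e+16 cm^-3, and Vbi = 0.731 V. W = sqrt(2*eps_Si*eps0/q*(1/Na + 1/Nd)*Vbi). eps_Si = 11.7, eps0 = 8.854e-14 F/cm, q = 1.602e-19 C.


Step 1: 1/Na + 1/Nd = 1/3.52e+16 + 1/1.23e+16 = 1.09710e-16
Step 2: 2*eps*eps0/q = 2*11.7*8.854e-14/1.602e-19 = 1.293281e+07
Step 3: W^2 = 1.293281e+07 * 1.09710e-16 * 0.731 = 1.03719e-09
Step 4: W = sqrt(1.03719e-09) = 3.221e-05 cm = 0.3221 um

0.3221


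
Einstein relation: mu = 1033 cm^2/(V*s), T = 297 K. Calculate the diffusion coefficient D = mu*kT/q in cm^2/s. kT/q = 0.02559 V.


Step 1: D = mu * (kT/q)
Step 2: D = 1033 * 0.02559
Step 3: D = 26.43 cm^2/s

26.43


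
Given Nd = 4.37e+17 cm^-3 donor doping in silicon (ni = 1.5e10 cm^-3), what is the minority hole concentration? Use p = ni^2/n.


Step 1: Since Nd >> ni, n ≈ Nd = 4.37e+17 cm^-3
Step 2: p = ni^2 / n = (1.5e10)^2 / 4.37e+17
Step 3: p = 2.25e20 / 4.37e+17 = 5.15e+02 cm^-3

5.15e+02


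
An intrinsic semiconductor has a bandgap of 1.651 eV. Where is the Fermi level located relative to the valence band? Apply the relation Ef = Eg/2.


Step 1: For an intrinsic semiconductor, the Fermi level sits at midgap.
Step 2: Ef = Eg / 2 = 1.651 / 2 = 0.8255 eV

0.8255


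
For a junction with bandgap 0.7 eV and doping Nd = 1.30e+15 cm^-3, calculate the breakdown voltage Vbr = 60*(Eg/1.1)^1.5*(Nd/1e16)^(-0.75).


Step 1: Eg/1.1 = 0.7/1.1 = 0.636364
Step 2: (Eg/1.1)^1.5 = 0.636364^1.5 = 0.507643
Step 3: (Nd/1e16)^(-0.75) = (0.13)^(-0.75) = 4.618942
Step 4: Vbr = 60 * 0.507643 * 4.618942 = 140.7 V

140.7


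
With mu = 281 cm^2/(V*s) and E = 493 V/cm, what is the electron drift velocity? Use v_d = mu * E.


Step 1: v_d = mu * E
Step 2: v_d = 281 * 493 = 138533
Step 3: v_d = 1.39e+05 cm/s

1.39e+05


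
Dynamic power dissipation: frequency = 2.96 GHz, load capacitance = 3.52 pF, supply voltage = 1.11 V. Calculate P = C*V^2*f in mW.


Step 1: V^2 = 1.11^2 = 1.2321 V^2
Step 2: P = C*V^2*f = 3.52e-12 F * 1.2321 * 2.96e9 Hz
Step 3: P = 1.283749632e-02 W
Step 4: P = 12.837 mW

12.837


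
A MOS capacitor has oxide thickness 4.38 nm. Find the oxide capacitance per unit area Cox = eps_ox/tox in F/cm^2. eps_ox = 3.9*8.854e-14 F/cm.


Step 1: eps_ox = 3.9 * 8.854e-14 = 3.45306e-13 F/cm
Step 2: tox in cm = 4.38 nm * 1e-7 = 4.3800e-07 cm
Step 3: Cox = 3.45306e-13 / 4.3800e-07 = 7.88e-07 F/cm^2

7.88e-07


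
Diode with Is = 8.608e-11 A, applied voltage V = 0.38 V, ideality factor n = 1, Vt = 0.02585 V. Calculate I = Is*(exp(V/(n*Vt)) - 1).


Step 1: V/(n*Vt) = 0.38/(1*0.02585) = 14.7002
Step 2: exp(14.7002) = 2.4222e+06
Step 3: I = 8.608e-11 * (2.4222e+06 - 1) = 2.09e-04 A

2.09e-04


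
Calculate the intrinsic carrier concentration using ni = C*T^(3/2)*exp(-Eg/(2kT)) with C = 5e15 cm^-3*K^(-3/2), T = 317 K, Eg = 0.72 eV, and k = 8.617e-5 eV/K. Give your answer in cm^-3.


Step 1: Compute kT = 8.617e-5 * 317 = 0.02731589 eV
Step 2: Exponent = -Eg/(2kT) = -0.72/(2*0.02731589) = -13.17914
Step 3: T^(3/2) = 317^1.5 = 5644.02
Step 4: ni = 5e15 * 5644.02 * exp(-13.17914) = 5.33e+13 cm^-3

5.33e+13


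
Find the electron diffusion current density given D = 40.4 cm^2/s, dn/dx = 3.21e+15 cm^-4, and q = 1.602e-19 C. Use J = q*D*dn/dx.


Step 1: J = q * D * (dn/dx)
Step 2: J = 1.602e-19 * 40.4 * 3.21e+15
Step 3: J = 2.08e-02 A/cm^2

2.08e-02


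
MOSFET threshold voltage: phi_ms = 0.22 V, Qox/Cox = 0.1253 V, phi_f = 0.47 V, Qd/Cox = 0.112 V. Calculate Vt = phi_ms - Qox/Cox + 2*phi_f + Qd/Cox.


Step 1: Vt = phi_ms - Qox/Cox + 2*phi_f + Qd/Cox
Step 2: Vt = 0.22 - 0.1253 + 2*0.47 + 0.112
Step 3: Vt = 0.22 - 0.1253 + 0.94 + 0.112
Step 4: Vt = 1.1467 V

1.1467


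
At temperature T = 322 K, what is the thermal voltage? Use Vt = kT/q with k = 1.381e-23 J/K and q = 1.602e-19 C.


Step 1: kT = 1.381e-23 * 322 = 4.44682e-21 J
Step 2: Vt = kT/q = 4.44682e-21 / 1.602e-19
Step 3: Vt = 0.02776 V

0.02776


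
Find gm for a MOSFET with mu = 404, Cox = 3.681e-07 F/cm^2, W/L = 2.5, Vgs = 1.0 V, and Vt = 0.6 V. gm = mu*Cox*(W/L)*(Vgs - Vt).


Step 1: Vov = Vgs - Vt = 1.0 - 0.6 = 0.4 V
Step 2: gm = mu * Cox * (W/L) * Vov
Step 3: gm = 404 * 3.681e-07 * 2.5 * 0.4 = 1.49e-04 S

1.49e-04


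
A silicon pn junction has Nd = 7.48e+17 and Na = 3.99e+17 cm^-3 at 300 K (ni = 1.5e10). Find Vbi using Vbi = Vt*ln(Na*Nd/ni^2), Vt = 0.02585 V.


Step 1: Compute Na*Nd/ni^2 = 3.99e+17 * 7.48e+17 / (1.5e10)^2 = 1.3265e+15
Step 2: ln(1.3265e+15) = 34.8213
Step 3: Vbi = 0.02585 * 34.8213 = 0.9 V

0.9


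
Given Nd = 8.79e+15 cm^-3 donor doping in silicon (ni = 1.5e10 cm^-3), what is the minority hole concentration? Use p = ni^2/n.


Step 1: Since Nd >> ni, n ≈ Nd = 8.79e+15 cm^-3
Step 2: p = ni^2 / n = (1.5e10)^2 / 8.79e+15
Step 3: p = 2.25e20 / 8.79e+15 = 2.56e+04 cm^-3

2.56e+04


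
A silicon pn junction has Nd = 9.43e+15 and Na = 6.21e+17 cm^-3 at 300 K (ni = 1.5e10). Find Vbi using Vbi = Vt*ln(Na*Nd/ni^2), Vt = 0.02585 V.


Step 1: Compute Na*Nd/ni^2 = 6.21e+17 * 9.43e+15 / (1.5e10)^2 = 2.6027e+13
Step 2: ln(2.6027e+13) = 30.8902
Step 3: Vbi = 0.02585 * 30.8902 = 0.799 V

0.799


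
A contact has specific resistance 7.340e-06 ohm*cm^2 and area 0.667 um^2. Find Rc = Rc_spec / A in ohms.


Step 1: Convert area to cm^2: 0.667 um^2 = 6.6700e-09 cm^2
Step 2: Rc = Rc_spec / A = 7.340e-06 / 6.6700e-09
Step 3: Rc = 1.10e+03 ohms

1.10e+03


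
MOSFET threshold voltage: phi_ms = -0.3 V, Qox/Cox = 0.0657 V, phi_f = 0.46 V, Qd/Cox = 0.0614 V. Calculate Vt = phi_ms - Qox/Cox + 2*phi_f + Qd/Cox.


Step 1: Vt = phi_ms - Qox/Cox + 2*phi_f + Qd/Cox
Step 2: Vt = -0.3 - 0.0657 + 2*0.46 + 0.0614
Step 3: Vt = -0.3 - 0.0657 + 0.92 + 0.0614
Step 4: Vt = 0.6157 V

0.6157


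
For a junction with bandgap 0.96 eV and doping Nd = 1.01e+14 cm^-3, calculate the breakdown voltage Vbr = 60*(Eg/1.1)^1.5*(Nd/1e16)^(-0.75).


Step 1: Eg/1.1 = 0.96/1.1 = 0.872727
Step 2: (Eg/1.1)^1.5 = 0.872727^1.5 = 0.815300
Step 3: (Nd/1e16)^(-0.75) = (0.0101)^(-0.75) = 31.387662
Step 4: Vbr = 60 * 0.815300 * 31.387662 = 1535.4 V

1535.4


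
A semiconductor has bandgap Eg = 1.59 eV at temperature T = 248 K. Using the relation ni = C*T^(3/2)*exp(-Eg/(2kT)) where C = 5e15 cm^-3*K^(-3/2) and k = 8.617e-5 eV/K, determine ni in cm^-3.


Step 1: Compute kT = 8.617e-5 * 248 = 0.02137016 eV
Step 2: Exponent = -Eg/(2kT) = -1.59/(2*0.02137016) = -37.20141
Step 3: T^(3/2) = 248^1.5 = 3905.51
Step 4: ni = 5e15 * 3905.51 * exp(-37.20141) = 1.36e+03 cm^-3

1.36e+03


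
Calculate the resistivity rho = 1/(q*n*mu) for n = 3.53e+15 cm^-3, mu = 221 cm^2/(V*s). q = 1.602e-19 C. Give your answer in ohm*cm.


Step 1: sigma = q * n * mu = 1.602e-19 * 3.53e+15 * 221 = 1.24977e-01 S/cm
Step 2: rho = 1 / sigma = 1 / 1.24977e-01 = 8.001 ohm*cm

8.001


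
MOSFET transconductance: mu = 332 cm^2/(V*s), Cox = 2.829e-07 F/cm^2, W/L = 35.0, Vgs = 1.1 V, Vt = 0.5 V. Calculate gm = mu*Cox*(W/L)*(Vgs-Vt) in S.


Step 1: Vov = Vgs - Vt = 1.1 - 0.5 = 0.6 V
Step 2: gm = mu * Cox * (W/L) * Vov
Step 3: gm = 332 * 2.829e-07 * 35.0 * 0.6 = 1.97e-03 S

1.97e-03


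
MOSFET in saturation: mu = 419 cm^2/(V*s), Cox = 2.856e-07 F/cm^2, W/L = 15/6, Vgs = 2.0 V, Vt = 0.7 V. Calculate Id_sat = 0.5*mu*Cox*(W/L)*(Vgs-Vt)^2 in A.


Step 1: Overdrive voltage Vov = Vgs - Vt = 2.0 - 0.7 = 1.3 V
Step 2: W/L = 15/6 = 2.5
Step 3: Id = 0.5 * 419 * 2.856e-07 * 2.5 * 1.3^2
Step 4: Id = 2.53e-04 A

2.53e-04


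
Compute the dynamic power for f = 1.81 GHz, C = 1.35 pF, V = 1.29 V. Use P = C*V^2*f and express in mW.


Step 1: V^2 = 1.29^2 = 1.6641 V^2
Step 2: P = C*V^2*f = 1.35e-12 F * 1.6641 * 1.81e9 Hz
Step 3: P = 4.06622835e-03 W
Step 4: P = 4.066 mW

4.066


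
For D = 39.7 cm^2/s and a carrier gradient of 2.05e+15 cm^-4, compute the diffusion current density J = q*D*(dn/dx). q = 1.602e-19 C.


Step 1: J = q * D * (dn/dx)
Step 2: J = 1.602e-19 * 39.7 * 2.05e+15
Step 3: J = 1.30e-02 A/cm^2

1.30e-02


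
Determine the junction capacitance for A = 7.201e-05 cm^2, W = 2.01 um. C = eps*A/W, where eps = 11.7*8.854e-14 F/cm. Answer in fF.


Step 1: eps_Si = 11.7 * 8.854e-14 = 1.035918e-12 F/cm
Step 2: W in cm = 2.01 * 1e-4 = 2.01e-04 cm
Step 3: C = 1.035918e-12 * 7.201e-05 / 2.01e-04 = 3.711266e-13 F
Step 4: C = 371.13 fF

371.13


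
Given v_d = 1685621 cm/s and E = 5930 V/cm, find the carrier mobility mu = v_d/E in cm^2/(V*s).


Step 1: mu = v_d / E
Step 2: mu = 1685621 / 5930
Step 3: mu = 284.25 cm^2/(V*s)

284.25


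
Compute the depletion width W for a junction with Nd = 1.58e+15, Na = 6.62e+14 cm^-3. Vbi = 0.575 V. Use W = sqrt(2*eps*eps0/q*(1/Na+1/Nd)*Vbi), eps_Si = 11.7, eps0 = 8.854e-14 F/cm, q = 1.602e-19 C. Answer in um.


Step 1: 1/Na + 1/Nd = 1/6.62e+14 + 1/1.58e+15 = 2.14349e-15
Step 2: 2*eps*eps0/q = 2*11.7*8.854e-14/1.602e-19 = 1.293281e+07
Step 3: W^2 = 1.293281e+07 * 2.14349e-15 * 0.575 = 1.59398e-08
Step 4: W = sqrt(1.59398e-08) = 1.263e-04 cm = 1.263 um

1.263


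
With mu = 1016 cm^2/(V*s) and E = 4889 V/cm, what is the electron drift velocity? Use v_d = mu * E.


Step 1: v_d = mu * E
Step 2: v_d = 1016 * 4889 = 4967224
Step 3: v_d = 4.97e+06 cm/s

4.97e+06


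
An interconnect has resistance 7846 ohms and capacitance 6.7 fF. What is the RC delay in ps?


Step 1: tau = R * C
Step 2: tau = 7846 * 6.7 fF = 7846 * 6.7e-15 F
Step 3: tau = 5.25682e-11 s = 52.5682 ps

52.5682


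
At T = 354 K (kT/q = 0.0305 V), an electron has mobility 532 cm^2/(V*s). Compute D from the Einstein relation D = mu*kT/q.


Step 1: D = mu * (kT/q)
Step 2: D = 532 * 0.0305
Step 3: D = 16.23 cm^2/s

16.23


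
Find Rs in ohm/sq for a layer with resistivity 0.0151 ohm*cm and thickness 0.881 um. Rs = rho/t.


Step 1: Convert thickness to cm: t = 0.881 um = 8.8100e-05 cm
Step 2: Rs = rho / t = 0.0151 / 8.8100e-05
Step 3: Rs = 171.4 ohm/sq

171.4


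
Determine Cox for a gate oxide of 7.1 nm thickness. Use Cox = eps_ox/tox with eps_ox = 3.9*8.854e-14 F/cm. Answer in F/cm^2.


Step 1: eps_ox = 3.9 * 8.854e-14 = 3.45306e-13 F/cm
Step 2: tox in cm = 7.1 nm * 1e-7 = 7.1000e-07 cm
Step 3: Cox = 3.45306e-13 / 7.1000e-07 = 4.86e-07 F/cm^2

4.86e-07


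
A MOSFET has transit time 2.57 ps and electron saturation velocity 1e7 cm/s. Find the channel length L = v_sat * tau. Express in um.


Step 1: tau in seconds = 2.57 ps * 1e-12 = 2.5700e-12 s
Step 2: L = v_sat * tau = 1e7 * 2.5700e-12 = 2.5700e-05 cm
Step 3: L in um = 2.5700e-05 * 1e4 = 0.257 um

0.257


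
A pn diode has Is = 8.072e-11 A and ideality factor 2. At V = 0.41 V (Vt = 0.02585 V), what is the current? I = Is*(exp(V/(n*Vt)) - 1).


Step 1: V/(n*Vt) = 0.41/(2*0.02585) = 7.9304
Step 2: exp(7.9304) = 2.7805e+03
Step 3: I = 8.072e-11 * (2.7805e+03 - 1) = 2.24e-07 A

2.24e-07


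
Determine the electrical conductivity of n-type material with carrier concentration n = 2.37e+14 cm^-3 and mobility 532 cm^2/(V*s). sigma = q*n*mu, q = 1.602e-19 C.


Step 1: sigma = q * n * mu
Step 2: sigma = 1.602e-19 * 2.37e+14 * 532
Step 3: sigma = 2.020e-02 S/cm

2.020e-02


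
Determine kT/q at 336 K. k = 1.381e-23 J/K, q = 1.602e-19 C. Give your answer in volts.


Step 1: kT = 1.381e-23 * 336 = 4.64016e-21 J
Step 2: Vt = kT/q = 4.64016e-21 / 1.602e-19
Step 3: Vt = 0.02896 V

0.02896


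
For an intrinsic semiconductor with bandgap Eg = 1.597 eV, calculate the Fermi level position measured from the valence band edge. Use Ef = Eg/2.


Step 1: For an intrinsic semiconductor, the Fermi level sits at midgap.
Step 2: Ef = Eg / 2 = 1.597 / 2 = 0.7985 eV

0.7985


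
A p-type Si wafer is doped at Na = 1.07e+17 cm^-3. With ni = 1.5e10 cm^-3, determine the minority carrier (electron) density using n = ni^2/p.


Step 1: Majority hole concentration p ≈ Na = 1.07e+17 cm^-3
Step 2: n = ni^2 / Na = (1.5e10)^2 / 1.07e+17
Step 3: n = 2.10e+03 cm^-3

2.10e+03


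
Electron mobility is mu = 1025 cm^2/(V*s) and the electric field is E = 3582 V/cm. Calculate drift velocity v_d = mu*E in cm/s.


Step 1: v_d = mu * E
Step 2: v_d = 1025 * 3582 = 3671550
Step 3: v_d = 3.67e+06 cm/s

3.67e+06


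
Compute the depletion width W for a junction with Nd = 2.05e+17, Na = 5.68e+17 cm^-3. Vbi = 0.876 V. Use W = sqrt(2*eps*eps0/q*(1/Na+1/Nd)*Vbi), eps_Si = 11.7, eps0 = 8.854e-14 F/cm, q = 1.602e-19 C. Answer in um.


Step 1: 1/Na + 1/Nd = 1/5.68e+17 + 1/2.05e+17 = 6.63861e-18
Step 2: 2*eps*eps0/q = 2*11.7*8.854e-14/1.602e-19 = 1.293281e+07
Step 3: W^2 = 1.293281e+07 * 6.63861e-18 * 0.876 = 7.52098e-11
Step 4: W = sqrt(7.52098e-11) = 8.672e-06 cm = 0.08672 um

0.08672


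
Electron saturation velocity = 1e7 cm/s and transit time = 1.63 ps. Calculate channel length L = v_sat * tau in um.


Step 1: tau in seconds = 1.63 ps * 1e-12 = 1.6300e-12 s
Step 2: L = v_sat * tau = 1e7 * 1.6300e-12 = 1.6300e-05 cm
Step 3: L in um = 1.6300e-05 * 1e4 = 0.163 um

0.163


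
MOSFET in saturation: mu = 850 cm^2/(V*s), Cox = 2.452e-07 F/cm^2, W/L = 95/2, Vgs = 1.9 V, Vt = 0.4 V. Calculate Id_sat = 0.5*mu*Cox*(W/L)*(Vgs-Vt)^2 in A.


Step 1: Overdrive voltage Vov = Vgs - Vt = 1.9 - 0.4 = 1.5 V
Step 2: W/L = 95/2 = 47.5
Step 3: Id = 0.5 * 850 * 2.452e-07 * 47.5 * 1.5^2
Step 4: Id = 1.11e-02 A

1.11e-02


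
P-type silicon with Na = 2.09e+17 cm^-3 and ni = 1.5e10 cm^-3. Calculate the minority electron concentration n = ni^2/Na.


Step 1: Majority hole concentration p ≈ Na = 2.09e+17 cm^-3
Step 2: n = ni^2 / Na = (1.5e10)^2 / 2.09e+17
Step 3: n = 1.08e+03 cm^-3

1.08e+03


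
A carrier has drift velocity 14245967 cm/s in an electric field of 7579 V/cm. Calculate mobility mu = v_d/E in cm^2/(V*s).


Step 1: mu = v_d / E
Step 2: mu = 14245967 / 7579
Step 3: mu = 1879.66 cm^2/(V*s)

1879.66


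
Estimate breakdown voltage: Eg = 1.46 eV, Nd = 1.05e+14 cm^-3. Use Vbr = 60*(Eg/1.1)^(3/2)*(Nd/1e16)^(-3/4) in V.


Step 1: Eg/1.1 = 1.46/1.1 = 1.327273
Step 2: (Eg/1.1)^1.5 = 1.327273^1.5 = 1.529116
Step 3: (Nd/1e16)^(-0.75) = (0.0105)^(-0.75) = 30.486532
Step 4: Vbr = 60 * 1.529116 * 30.486532 = 2797.0 V

2797.0


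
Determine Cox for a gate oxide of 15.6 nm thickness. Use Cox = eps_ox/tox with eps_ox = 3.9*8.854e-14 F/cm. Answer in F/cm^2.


Step 1: eps_ox = 3.9 * 8.854e-14 = 3.45306e-13 F/cm
Step 2: tox in cm = 15.6 nm * 1e-7 = 1.5600e-06 cm
Step 3: Cox = 3.45306e-13 / 1.5600e-06 = 2.21e-07 F/cm^2

2.21e-07


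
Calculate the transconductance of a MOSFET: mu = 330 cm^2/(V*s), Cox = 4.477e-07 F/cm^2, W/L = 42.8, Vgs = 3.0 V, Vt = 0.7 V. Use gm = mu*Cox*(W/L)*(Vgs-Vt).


Step 1: Vov = Vgs - Vt = 3.0 - 0.7 = 2.3 V
Step 2: gm = mu * Cox * (W/L) * Vov
Step 3: gm = 330 * 4.477e-07 * 42.8 * 2.3 = 1.45e-02 S

1.45e-02


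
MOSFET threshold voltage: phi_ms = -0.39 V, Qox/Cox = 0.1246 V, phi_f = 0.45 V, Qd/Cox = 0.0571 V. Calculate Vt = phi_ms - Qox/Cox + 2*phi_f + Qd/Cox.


Step 1: Vt = phi_ms - Qox/Cox + 2*phi_f + Qd/Cox
Step 2: Vt = -0.39 - 0.1246 + 2*0.45 + 0.0571
Step 3: Vt = -0.39 - 0.1246 + 0.9 + 0.0571
Step 4: Vt = 0.4425 V

0.4425


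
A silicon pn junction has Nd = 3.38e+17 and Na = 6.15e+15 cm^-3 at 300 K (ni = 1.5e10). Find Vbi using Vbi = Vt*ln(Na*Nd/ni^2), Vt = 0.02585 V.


Step 1: Compute Na*Nd/ni^2 = 6.15e+15 * 3.38e+17 / (1.5e10)^2 = 9.2387e+12
Step 2: ln(9.2387e+12) = 29.8544
Step 3: Vbi = 0.02585 * 29.8544 = 0.772 V

0.772


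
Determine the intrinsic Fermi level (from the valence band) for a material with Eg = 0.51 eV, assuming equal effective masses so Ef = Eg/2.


Step 1: For an intrinsic semiconductor, the Fermi level sits at midgap.
Step 2: Ef = Eg / 2 = 0.51 / 2 = 0.255 eV

0.255


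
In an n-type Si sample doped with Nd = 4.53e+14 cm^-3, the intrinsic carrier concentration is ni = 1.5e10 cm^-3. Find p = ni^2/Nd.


Step 1: Since Nd >> ni, n ≈ Nd = 4.53e+14 cm^-3
Step 2: p = ni^2 / n = (1.5e10)^2 / 4.53e+14
Step 3: p = 2.25e20 / 4.53e+14 = 4.97e+05 cm^-3

4.97e+05


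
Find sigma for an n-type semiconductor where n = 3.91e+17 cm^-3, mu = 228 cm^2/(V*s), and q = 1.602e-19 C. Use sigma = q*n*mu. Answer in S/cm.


Step 1: sigma = q * n * mu
Step 2: sigma = 1.602e-19 * 3.91e+17 * 228
Step 3: sigma = 1.428e+01 S/cm

1.428e+01


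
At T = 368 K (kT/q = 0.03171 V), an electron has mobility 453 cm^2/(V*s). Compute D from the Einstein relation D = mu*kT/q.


Step 1: D = mu * (kT/q)
Step 2: D = 453 * 0.03171
Step 3: D = 14.36 cm^2/s

14.36


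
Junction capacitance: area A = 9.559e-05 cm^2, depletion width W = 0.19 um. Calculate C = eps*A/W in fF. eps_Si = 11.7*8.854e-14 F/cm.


Step 1: eps_Si = 11.7 * 8.854e-14 = 1.035918e-12 F/cm
Step 2: W in cm = 0.19 * 1e-4 = 1.90e-05 cm
Step 3: C = 1.035918e-12 * 9.559e-05 / 1.90e-05 = 5.211758e-12 F
Step 4: C = 5211.76 fF

5211.76


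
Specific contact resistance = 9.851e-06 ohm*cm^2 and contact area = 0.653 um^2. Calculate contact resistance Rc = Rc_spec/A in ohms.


Step 1: Convert area to cm^2: 0.653 um^2 = 6.5300e-09 cm^2
Step 2: Rc = Rc_spec / A = 9.851e-06 / 6.5300e-09
Step 3: Rc = 1.51e+03 ohms

1.51e+03


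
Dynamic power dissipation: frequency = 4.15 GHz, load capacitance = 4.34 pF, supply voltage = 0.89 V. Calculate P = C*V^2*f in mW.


Step 1: V^2 = 0.89^2 = 0.7921 V^2
Step 2: P = C*V^2*f = 4.34e-12 F * 0.7921 * 4.15e9 Hz
Step 3: P = 1.42665131e-02 W
Step 4: P = 14.267 mW

14.267


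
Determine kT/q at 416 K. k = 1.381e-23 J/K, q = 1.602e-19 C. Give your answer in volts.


Step 1: kT = 1.381e-23 * 416 = 5.74496e-21 J
Step 2: Vt = kT/q = 5.74496e-21 / 1.602e-19
Step 3: Vt = 0.03586 V

0.03586


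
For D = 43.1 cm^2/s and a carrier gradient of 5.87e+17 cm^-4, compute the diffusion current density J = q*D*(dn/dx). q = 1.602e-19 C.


Step 1: J = q * D * (dn/dx)
Step 2: J = 1.602e-19 * 43.1 * 5.87e+17
Step 3: J = 4.05e+00 A/cm^2

4.05e+00


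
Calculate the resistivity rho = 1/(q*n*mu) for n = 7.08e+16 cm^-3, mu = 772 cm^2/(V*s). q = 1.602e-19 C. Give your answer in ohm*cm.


Step 1: sigma = q * n * mu = 1.602e-19 * 7.08e+16 * 772 = 8.75615e+00 S/cm
Step 2: rho = 1 / sigma = 1 / 8.75615e+00 = 0.1142 ohm*cm

0.1142


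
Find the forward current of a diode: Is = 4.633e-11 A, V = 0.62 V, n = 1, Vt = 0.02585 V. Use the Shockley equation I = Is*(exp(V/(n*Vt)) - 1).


Step 1: V/(n*Vt) = 0.62/(1*0.02585) = 23.9845
Step 2: exp(23.9845) = 2.6082e+10
Step 3: I = 4.633e-11 * (2.6082e+10 - 1) = 1.21e+00 A

1.21e+00


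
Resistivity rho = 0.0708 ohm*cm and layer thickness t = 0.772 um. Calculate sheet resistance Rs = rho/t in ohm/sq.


Step 1: Convert thickness to cm: t = 0.772 um = 7.7200e-05 cm
Step 2: Rs = rho / t = 0.0708 / 7.7200e-05
Step 3: Rs = 917.1 ohm/sq

917.1


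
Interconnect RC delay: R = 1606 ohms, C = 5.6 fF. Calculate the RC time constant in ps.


Step 1: tau = R * C
Step 2: tau = 1606 * 5.6 fF = 1606 * 5.6e-15 F
Step 3: tau = 8.9936e-12 s = 8.9936 ps

8.9936


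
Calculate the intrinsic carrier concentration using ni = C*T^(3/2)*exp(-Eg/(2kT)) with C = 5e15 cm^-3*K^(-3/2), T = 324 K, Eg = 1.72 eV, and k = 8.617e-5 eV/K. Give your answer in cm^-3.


Step 1: Compute kT = 8.617e-5 * 324 = 0.02791908 eV
Step 2: Exponent = -Eg/(2kT) = -1.72/(2*0.02791908) = -30.80331
Step 3: T^(3/2) = 324^1.5 = 5832.00
Step 4: ni = 5e15 * 5832.00 * exp(-30.80331) = 1.22e+06 cm^-3

1.22e+06


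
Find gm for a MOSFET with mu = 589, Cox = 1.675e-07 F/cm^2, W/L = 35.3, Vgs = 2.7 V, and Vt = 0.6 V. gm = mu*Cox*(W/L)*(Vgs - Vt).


Step 1: Vov = Vgs - Vt = 2.7 - 0.6 = 2.1 V
Step 2: gm = mu * Cox * (W/L) * Vov
Step 3: gm = 589 * 1.675e-07 * 35.3 * 2.1 = 7.31e-03 S

7.31e-03


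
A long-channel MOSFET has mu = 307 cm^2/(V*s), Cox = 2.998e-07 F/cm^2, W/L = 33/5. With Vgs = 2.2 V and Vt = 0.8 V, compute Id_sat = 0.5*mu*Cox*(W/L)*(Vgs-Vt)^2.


Step 1: Overdrive voltage Vov = Vgs - Vt = 2.2 - 0.8 = 1.4 V
Step 2: W/L = 33/5 = 6.6
Step 3: Id = 0.5 * 307 * 2.998e-07 * 6.6 * 1.4^2
Step 4: Id = 5.95e-04 A

5.95e-04


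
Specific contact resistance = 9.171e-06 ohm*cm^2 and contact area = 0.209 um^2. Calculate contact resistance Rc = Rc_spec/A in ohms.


Step 1: Convert area to cm^2: 0.209 um^2 = 2.0900e-09 cm^2
Step 2: Rc = Rc_spec / A = 9.171e-06 / 2.0900e-09
Step 3: Rc = 4.39e+03 ohms

4.39e+03


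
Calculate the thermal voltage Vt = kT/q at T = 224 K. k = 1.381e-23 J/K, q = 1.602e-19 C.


Step 1: kT = 1.381e-23 * 224 = 3.09344e-21 J
Step 2: Vt = kT/q = 3.09344e-21 / 1.602e-19
Step 3: Vt = 0.01931 V

0.01931


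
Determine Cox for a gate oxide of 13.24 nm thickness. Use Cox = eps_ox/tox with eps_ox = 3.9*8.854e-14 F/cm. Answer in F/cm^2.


Step 1: eps_ox = 3.9 * 8.854e-14 = 3.45306e-13 F/cm
Step 2: tox in cm = 13.24 nm * 1e-7 = 1.3240e-06 cm
Step 3: Cox = 3.45306e-13 / 1.3240e-06 = 2.61e-07 F/cm^2

2.61e-07


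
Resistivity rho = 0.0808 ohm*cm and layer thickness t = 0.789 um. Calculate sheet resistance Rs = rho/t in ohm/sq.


Step 1: Convert thickness to cm: t = 0.789 um = 7.8900e-05 cm
Step 2: Rs = rho / t = 0.0808 / 7.8900e-05
Step 3: Rs = 1024.1 ohm/sq

1024.1


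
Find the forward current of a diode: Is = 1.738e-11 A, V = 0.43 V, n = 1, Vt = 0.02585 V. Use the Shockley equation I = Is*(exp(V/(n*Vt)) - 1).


Step 1: V/(n*Vt) = 0.43/(1*0.02585) = 16.6344
Step 2: exp(16.6344) = 1.6758e+07
Step 3: I = 1.738e-11 * (1.6758e+07 - 1) = 2.91e-04 A

2.91e-04


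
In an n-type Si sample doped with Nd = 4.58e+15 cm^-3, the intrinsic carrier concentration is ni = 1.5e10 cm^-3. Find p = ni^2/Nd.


Step 1: Since Nd >> ni, n ≈ Nd = 4.58e+15 cm^-3
Step 2: p = ni^2 / n = (1.5e10)^2 / 4.58e+15
Step 3: p = 2.25e20 / 4.58e+15 = 4.91e+04 cm^-3

4.91e+04


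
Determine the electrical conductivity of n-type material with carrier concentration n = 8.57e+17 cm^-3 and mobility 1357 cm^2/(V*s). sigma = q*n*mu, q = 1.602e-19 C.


Step 1: sigma = q * n * mu
Step 2: sigma = 1.602e-19 * 8.57e+17 * 1357
Step 3: sigma = 1.863e+02 S/cm

1.863e+02


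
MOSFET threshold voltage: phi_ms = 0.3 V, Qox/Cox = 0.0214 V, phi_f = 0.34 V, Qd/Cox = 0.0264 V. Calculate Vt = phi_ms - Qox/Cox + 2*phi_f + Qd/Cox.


Step 1: Vt = phi_ms - Qox/Cox + 2*phi_f + Qd/Cox
Step 2: Vt = 0.3 - 0.0214 + 2*0.34 + 0.0264
Step 3: Vt = 0.3 - 0.0214 + 0.68 + 0.0264
Step 4: Vt = 0.985 V

0.985


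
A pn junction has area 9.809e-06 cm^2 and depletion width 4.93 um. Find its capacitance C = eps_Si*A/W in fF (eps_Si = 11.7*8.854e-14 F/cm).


Step 1: eps_Si = 11.7 * 8.854e-14 = 1.035918e-12 F/cm
Step 2: W in cm = 4.93 * 1e-4 = 4.93e-04 cm
Step 3: C = 1.035918e-12 * 9.809e-06 / 4.93e-04 = 2.061120e-14 F
Step 4: C = 20.61 fF

20.61


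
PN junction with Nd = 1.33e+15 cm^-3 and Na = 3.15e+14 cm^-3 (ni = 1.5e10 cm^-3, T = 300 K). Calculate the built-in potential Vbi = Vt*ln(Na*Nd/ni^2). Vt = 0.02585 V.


Step 1: Compute Na*Nd/ni^2 = 3.15e+14 * 1.33e+15 / (1.5e10)^2 = 1.8620e+09
Step 2: ln(1.8620e+09) = 21.3449
Step 3: Vbi = 0.02585 * 21.3449 = 0.552 V

0.552


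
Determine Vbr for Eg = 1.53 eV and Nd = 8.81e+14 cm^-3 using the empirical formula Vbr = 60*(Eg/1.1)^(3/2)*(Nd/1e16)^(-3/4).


Step 1: Eg/1.1 = 1.53/1.1 = 1.390909
Step 2: (Eg/1.1)^1.5 = 1.390909^1.5 = 1.640394
Step 3: (Nd/1e16)^(-0.75) = (0.0881)^(-0.75) = 6.183980
Step 4: Vbr = 60 * 1.640394 * 6.183980 = 608.6 V

608.6


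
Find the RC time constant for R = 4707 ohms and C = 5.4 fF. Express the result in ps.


Step 1: tau = R * C
Step 2: tau = 4707 * 5.4 fF = 4707 * 5.4e-15 F
Step 3: tau = 2.54178e-11 s = 25.4178 ps

25.4178


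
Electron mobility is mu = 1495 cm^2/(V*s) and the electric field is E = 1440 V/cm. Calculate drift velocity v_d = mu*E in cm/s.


Step 1: v_d = mu * E
Step 2: v_d = 1495 * 1440 = 2152800
Step 3: v_d = 2.15e+06 cm/s

2.15e+06


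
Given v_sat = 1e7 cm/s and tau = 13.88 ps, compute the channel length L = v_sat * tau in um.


Step 1: tau in seconds = 13.88 ps * 1e-12 = 1.3880e-11 s
Step 2: L = v_sat * tau = 1e7 * 1.3880e-11 = 1.3880e-04 cm
Step 3: L in um = 1.3880e-04 * 1e4 = 1.388 um

1.388


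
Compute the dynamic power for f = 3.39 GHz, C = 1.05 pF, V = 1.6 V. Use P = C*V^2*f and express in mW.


Step 1: V^2 = 1.6^2 = 2.56 V^2
Step 2: P = C*V^2*f = 1.05e-12 F * 2.56 * 3.39e9 Hz
Step 3: P = 9.11232e-03 W
Step 4: P = 9.112 mW

9.112


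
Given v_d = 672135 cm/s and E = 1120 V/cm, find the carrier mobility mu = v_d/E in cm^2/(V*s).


Step 1: mu = v_d / E
Step 2: mu = 672135 / 1120
Step 3: mu = 600.12 cm^2/(V*s)

600.12


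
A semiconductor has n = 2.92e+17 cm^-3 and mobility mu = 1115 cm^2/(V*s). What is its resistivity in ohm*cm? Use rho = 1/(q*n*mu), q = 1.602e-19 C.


Step 1: sigma = q * n * mu = 1.602e-19 * 2.92e+17 * 1115 = 5.21579e+01 S/cm
Step 2: rho = 1 / sigma = 1 / 5.21579e+01 = 0.01917 ohm*cm

0.01917


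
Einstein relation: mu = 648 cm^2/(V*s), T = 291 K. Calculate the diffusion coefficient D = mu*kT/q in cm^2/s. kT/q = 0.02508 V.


Step 1: D = mu * (kT/q)
Step 2: D = 648 * 0.02508
Step 3: D = 16.25 cm^2/s

16.25


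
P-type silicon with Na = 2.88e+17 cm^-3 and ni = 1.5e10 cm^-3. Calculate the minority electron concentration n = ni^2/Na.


Step 1: Majority hole concentration p ≈ Na = 2.88e+17 cm^-3
Step 2: n = ni^2 / Na = (1.5e10)^2 / 2.88e+17
Step 3: n = 7.81e+02 cm^-3

7.81e+02


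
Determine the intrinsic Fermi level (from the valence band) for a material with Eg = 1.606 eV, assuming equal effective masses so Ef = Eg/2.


Step 1: For an intrinsic semiconductor, the Fermi level sits at midgap.
Step 2: Ef = Eg / 2 = 1.606 / 2 = 0.803 eV

0.803


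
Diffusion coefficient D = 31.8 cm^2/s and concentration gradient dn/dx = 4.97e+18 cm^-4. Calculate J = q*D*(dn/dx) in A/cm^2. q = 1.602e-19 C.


Step 1: J = q * D * (dn/dx)
Step 2: J = 1.602e-19 * 31.8 * 4.97e+18
Step 3: J = 2.53e+01 A/cm^2

2.53e+01


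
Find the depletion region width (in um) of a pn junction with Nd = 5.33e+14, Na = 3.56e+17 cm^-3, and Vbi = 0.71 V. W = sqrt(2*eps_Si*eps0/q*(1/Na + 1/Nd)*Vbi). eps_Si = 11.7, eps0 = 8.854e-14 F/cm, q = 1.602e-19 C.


Step 1: 1/Na + 1/Nd = 1/3.56e+17 + 1/5.33e+14 = 1.87898e-15
Step 2: 2*eps*eps0/q = 2*11.7*8.854e-14/1.602e-19 = 1.293281e+07
Step 3: W^2 = 1.293281e+07 * 1.87898e-15 * 0.71 = 1.72533e-08
Step 4: W = sqrt(1.72533e-08) = 1.314e-04 cm = 1.314 um

1.314


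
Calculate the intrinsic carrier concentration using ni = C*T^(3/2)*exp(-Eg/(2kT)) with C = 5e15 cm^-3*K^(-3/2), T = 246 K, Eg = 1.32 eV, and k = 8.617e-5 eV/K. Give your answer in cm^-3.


Step 1: Compute kT = 8.617e-5 * 246 = 0.02119782 eV
Step 2: Exponent = -Eg/(2kT) = -1.32/(2*0.02119782) = -31.13528
Step 3: T^(3/2) = 246^1.5 = 3858.36
Step 4: ni = 5e15 * 3858.36 * exp(-31.13528) = 5.80e+05 cm^-3

5.80e+05


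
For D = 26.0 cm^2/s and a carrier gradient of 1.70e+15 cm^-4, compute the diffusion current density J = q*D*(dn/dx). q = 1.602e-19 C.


Step 1: J = q * D * (dn/dx)
Step 2: J = 1.602e-19 * 26.0 * 1.70e+15
Step 3: J = 7.08e-03 A/cm^2

7.08e-03


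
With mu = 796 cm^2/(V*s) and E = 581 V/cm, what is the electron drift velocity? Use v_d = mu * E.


Step 1: v_d = mu * E
Step 2: v_d = 796 * 581 = 462476
Step 3: v_d = 4.62e+05 cm/s

4.62e+05


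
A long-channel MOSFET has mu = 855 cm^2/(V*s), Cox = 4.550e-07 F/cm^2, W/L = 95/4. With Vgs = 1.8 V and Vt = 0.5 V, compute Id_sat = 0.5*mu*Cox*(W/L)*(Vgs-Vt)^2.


Step 1: Overdrive voltage Vov = Vgs - Vt = 1.8 - 0.5 = 1.3 V
Step 2: W/L = 95/4 = 23.75
Step 3: Id = 0.5 * 855 * 4.550e-07 * 23.75 * 1.3^2
Step 4: Id = 7.81e-03 A

7.81e-03


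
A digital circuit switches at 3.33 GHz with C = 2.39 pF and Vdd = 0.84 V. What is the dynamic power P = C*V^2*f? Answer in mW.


Step 1: V^2 = 0.84^2 = 0.7056 V^2
Step 2: P = C*V^2*f = 2.39e-12 F * 0.7056 * 3.33e9 Hz
Step 3: P = 5.61565872e-03 W
Step 4: P = 5.616 mW

5.616


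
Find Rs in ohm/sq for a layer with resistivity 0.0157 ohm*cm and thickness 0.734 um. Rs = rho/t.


Step 1: Convert thickness to cm: t = 0.734 um = 7.3400e-05 cm
Step 2: Rs = rho / t = 0.0157 / 7.3400e-05
Step 3: Rs = 213.9 ohm/sq

213.9


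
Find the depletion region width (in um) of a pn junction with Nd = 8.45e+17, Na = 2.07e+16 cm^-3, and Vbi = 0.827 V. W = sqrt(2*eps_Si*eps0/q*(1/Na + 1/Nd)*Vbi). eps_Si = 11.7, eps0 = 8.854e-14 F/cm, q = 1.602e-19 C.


Step 1: 1/Na + 1/Nd = 1/2.07e+16 + 1/8.45e+17 = 4.94926e-17
Step 2: 2*eps*eps0/q = 2*11.7*8.854e-14/1.602e-19 = 1.293281e+07
Step 3: W^2 = 1.293281e+07 * 4.94926e-17 * 0.827 = 5.29345e-10
Step 4: W = sqrt(5.29345e-10) = 2.301e-05 cm = 0.2301 um

0.2301


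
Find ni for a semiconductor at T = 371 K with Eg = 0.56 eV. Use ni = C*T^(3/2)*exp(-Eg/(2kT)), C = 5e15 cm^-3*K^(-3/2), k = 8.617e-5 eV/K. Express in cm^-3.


Step 1: Compute kT = 8.617e-5 * 371 = 0.03196907 eV
Step 2: Exponent = -Eg/(2kT) = -0.56/(2*0.03196907) = -8.75847
Step 3: T^(3/2) = 371^1.5 = 7145.96
Step 4: ni = 5e15 * 7145.96 * exp(-8.75847) = 5.61e+15 cm^-3

5.61e+15


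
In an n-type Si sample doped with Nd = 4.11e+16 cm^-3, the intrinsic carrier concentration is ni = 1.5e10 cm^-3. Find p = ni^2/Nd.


Step 1: Since Nd >> ni, n ≈ Nd = 4.11e+16 cm^-3
Step 2: p = ni^2 / n = (1.5e10)^2 / 4.11e+16
Step 3: p = 2.25e20 / 4.11e+16 = 5.47e+03 cm^-3

5.47e+03


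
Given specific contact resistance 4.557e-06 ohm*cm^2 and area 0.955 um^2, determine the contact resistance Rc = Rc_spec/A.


Step 1: Convert area to cm^2: 0.955 um^2 = 9.5500e-09 cm^2
Step 2: Rc = Rc_spec / A = 4.557e-06 / 9.5500e-09
Step 3: Rc = 4.77e+02 ohms

4.77e+02


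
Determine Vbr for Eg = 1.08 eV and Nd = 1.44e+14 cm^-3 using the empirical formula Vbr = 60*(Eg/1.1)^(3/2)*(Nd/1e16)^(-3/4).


Step 1: Eg/1.1 = 1.08/1.1 = 0.981818
Step 2: (Eg/1.1)^1.5 = 0.981818^1.5 = 0.972851
Step 3: (Nd/1e16)^(-0.75) = (0.0144)^(-0.75) = 24.056261
Step 4: Vbr = 60 * 0.972851 * 24.056261 = 1404.2 V

1404.2


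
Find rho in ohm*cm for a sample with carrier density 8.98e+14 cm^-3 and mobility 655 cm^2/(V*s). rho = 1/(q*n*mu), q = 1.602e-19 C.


Step 1: sigma = q * n * mu = 1.602e-19 * 8.98e+14 * 655 = 9.42280e-02 S/cm
Step 2: rho = 1 / sigma = 1 / 9.42280e-02 = 10.61 ohm*cm

10.61


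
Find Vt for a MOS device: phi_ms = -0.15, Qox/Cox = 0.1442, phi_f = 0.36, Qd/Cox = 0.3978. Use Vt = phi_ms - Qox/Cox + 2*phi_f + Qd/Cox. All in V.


Step 1: Vt = phi_ms - Qox/Cox + 2*phi_f + Qd/Cox
Step 2: Vt = -0.15 - 0.1442 + 2*0.36 + 0.3978
Step 3: Vt = -0.15 - 0.1442 + 0.72 + 0.3978
Step 4: Vt = 0.8236 V

0.8236


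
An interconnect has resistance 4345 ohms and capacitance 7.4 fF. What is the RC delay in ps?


Step 1: tau = R * C
Step 2: tau = 4345 * 7.4 fF = 4345 * 7.4e-15 F
Step 3: tau = 3.2153e-11 s = 32.153 ps

32.153


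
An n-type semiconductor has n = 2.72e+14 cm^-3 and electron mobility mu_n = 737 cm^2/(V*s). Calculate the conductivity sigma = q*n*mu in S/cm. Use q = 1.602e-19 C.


Step 1: sigma = q * n * mu
Step 2: sigma = 1.602e-19 * 2.72e+14 * 737
Step 3: sigma = 3.211e-02 S/cm

3.211e-02


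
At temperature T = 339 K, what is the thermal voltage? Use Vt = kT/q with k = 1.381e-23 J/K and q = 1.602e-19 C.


Step 1: kT = 1.381e-23 * 339 = 4.68159e-21 J
Step 2: Vt = kT/q = 4.68159e-21 / 1.602e-19
Step 3: Vt = 0.02922 V

0.02922


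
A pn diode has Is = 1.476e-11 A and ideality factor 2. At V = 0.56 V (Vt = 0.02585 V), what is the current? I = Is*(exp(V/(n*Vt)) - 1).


Step 1: V/(n*Vt) = 0.56/(2*0.02585) = 10.8317
Step 2: exp(10.8317) = 5.0600e+04
Step 3: I = 1.476e-11 * (5.0600e+04 - 1) = 7.47e-07 A

7.47e-07


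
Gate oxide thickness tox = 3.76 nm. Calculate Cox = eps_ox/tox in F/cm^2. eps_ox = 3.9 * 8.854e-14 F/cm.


Step 1: eps_ox = 3.9 * 8.854e-14 = 3.45306e-13 F/cm
Step 2: tox in cm = 3.76 nm * 1e-7 = 3.7600e-07 cm
Step 3: Cox = 3.45306e-13 / 3.7600e-07 = 9.18e-07 F/cm^2

9.18e-07


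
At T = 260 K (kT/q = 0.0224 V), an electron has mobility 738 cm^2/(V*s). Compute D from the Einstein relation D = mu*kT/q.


Step 1: D = mu * (kT/q)
Step 2: D = 738 * 0.0224
Step 3: D = 16.53 cm^2/s

16.53


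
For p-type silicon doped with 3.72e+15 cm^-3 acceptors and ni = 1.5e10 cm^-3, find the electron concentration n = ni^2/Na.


Step 1: Majority hole concentration p ≈ Na = 3.72e+15 cm^-3
Step 2: n = ni^2 / Na = (1.5e10)^2 / 3.72e+15
Step 3: n = 6.05e+04 cm^-3

6.05e+04


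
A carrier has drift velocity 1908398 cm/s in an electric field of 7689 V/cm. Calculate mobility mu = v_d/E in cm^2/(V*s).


Step 1: mu = v_d / E
Step 2: mu = 1908398 / 7689
Step 3: mu = 248.2 cm^2/(V*s)

248.2


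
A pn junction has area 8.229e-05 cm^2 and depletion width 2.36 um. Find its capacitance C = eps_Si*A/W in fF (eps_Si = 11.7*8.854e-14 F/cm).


Step 1: eps_Si = 11.7 * 8.854e-14 = 1.035918e-12 F/cm
Step 2: W in cm = 2.36 * 1e-4 = 2.36e-04 cm
Step 3: C = 1.035918e-12 * 8.229e-05 / 2.36e-04 = 3.612106e-13 F
Step 4: C = 361.21 fF

361.21


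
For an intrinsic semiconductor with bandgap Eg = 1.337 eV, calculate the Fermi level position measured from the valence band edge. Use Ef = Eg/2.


Step 1: For an intrinsic semiconductor, the Fermi level sits at midgap.
Step 2: Ef = Eg / 2 = 1.337 / 2 = 0.6685 eV

0.6685


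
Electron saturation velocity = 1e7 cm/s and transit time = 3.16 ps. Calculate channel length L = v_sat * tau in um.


Step 1: tau in seconds = 3.16 ps * 1e-12 = 3.1600e-12 s
Step 2: L = v_sat * tau = 1e7 * 3.1600e-12 = 3.1600e-05 cm
Step 3: L in um = 3.1600e-05 * 1e4 = 0.316 um

0.316


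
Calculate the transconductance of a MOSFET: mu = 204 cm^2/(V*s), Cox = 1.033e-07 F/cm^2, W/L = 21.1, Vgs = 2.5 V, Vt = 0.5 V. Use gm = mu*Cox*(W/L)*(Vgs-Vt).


Step 1: Vov = Vgs - Vt = 2.5 - 0.5 = 2.0 V
Step 2: gm = mu * Cox * (W/L) * Vov
Step 3: gm = 204 * 1.033e-07 * 21.1 * 2.0 = 8.89e-04 S

8.89e-04


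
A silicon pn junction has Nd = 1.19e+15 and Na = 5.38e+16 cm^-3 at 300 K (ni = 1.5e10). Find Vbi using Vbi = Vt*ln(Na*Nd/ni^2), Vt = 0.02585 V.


Step 1: Compute Na*Nd/ni^2 = 5.38e+16 * 1.19e+15 / (1.5e10)^2 = 2.8454e+11
Step 2: ln(2.8454e+11) = 26.3741
Step 3: Vbi = 0.02585 * 26.3741 = 0.682 V

0.682


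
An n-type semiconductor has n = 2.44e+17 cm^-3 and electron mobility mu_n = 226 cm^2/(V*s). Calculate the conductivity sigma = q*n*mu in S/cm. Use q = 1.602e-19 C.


Step 1: sigma = q * n * mu
Step 2: sigma = 1.602e-19 * 2.44e+17 * 226
Step 3: sigma = 8.834e+00 S/cm

8.834e+00


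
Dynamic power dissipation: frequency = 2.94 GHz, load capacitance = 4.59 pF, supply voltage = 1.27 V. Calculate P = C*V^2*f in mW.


Step 1: V^2 = 1.27^2 = 1.6129 V^2
Step 2: P = C*V^2*f = 4.59e-12 F * 1.6129 * 2.94e9 Hz
Step 3: P = 2.176544034e-02 W
Step 4: P = 21.765 mW

21.765


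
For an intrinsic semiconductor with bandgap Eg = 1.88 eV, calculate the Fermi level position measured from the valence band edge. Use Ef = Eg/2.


Step 1: For an intrinsic semiconductor, the Fermi level sits at midgap.
Step 2: Ef = Eg / 2 = 1.88 / 2 = 0.94 eV

0.94


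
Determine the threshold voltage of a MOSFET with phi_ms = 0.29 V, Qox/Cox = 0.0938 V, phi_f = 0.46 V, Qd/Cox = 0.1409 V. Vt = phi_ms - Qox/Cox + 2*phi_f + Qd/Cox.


Step 1: Vt = phi_ms - Qox/Cox + 2*phi_f + Qd/Cox
Step 2: Vt = 0.29 - 0.0938 + 2*0.46 + 0.1409
Step 3: Vt = 0.29 - 0.0938 + 0.92 + 0.1409
Step 4: Vt = 1.2571 V

1.2571


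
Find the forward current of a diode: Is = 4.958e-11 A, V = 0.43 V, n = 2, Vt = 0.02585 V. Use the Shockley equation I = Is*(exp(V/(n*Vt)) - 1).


Step 1: V/(n*Vt) = 0.43/(2*0.02585) = 8.3172
Step 2: exp(8.3172) = 4.0937e+03
Step 3: I = 4.958e-11 * (4.0937e+03 - 1) = 2.03e-07 A

2.03e-07


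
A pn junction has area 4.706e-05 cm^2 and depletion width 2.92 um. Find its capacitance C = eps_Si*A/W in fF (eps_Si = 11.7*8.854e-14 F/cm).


Step 1: eps_Si = 11.7 * 8.854e-14 = 1.035918e-12 F/cm
Step 2: W in cm = 2.92 * 1e-4 = 2.92e-04 cm
Step 3: C = 1.035918e-12 * 4.706e-05 / 2.92e-04 = 1.669531e-13 F
Step 4: C = 166.95 fF

166.95


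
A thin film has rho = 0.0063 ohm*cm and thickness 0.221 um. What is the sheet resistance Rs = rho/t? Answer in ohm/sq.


Step 1: Convert thickness to cm: t = 0.221 um = 2.2100e-05 cm
Step 2: Rs = rho / t = 0.0063 / 2.2100e-05
Step 3: Rs = 285.1 ohm/sq

285.1


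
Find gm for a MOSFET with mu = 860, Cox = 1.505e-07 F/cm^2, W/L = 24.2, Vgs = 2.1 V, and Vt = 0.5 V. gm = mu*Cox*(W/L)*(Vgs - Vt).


Step 1: Vov = Vgs - Vt = 2.1 - 0.5 = 1.6 V
Step 2: gm = mu * Cox * (W/L) * Vov
Step 3: gm = 860 * 1.505e-07 * 24.2 * 1.6 = 5.01e-03 S

5.01e-03


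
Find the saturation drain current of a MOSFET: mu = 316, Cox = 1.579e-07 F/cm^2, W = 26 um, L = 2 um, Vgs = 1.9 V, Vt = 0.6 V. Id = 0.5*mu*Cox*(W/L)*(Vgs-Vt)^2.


Step 1: Overdrive voltage Vov = Vgs - Vt = 1.9 - 0.6 = 1.3 V
Step 2: W/L = 26/2 = 13
Step 3: Id = 0.5 * 316 * 1.579e-07 * 13 * 1.3^2
Step 4: Id = 5.48e-04 A

5.48e-04


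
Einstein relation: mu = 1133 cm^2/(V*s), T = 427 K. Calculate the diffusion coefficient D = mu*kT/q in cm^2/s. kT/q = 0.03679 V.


Step 1: D = mu * (kT/q)
Step 2: D = 1133 * 0.03679
Step 3: D = 41.68 cm^2/s

41.68


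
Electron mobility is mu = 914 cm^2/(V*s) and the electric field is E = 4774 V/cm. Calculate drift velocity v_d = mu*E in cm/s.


Step 1: v_d = mu * E
Step 2: v_d = 914 * 4774 = 4363436
Step 3: v_d = 4.36e+06 cm/s

4.36e+06


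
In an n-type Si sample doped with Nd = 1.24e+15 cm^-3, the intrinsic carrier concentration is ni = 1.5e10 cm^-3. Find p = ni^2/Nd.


Step 1: Since Nd >> ni, n ≈ Nd = 1.24e+15 cm^-3
Step 2: p = ni^2 / n = (1.5e10)^2 / 1.24e+15
Step 3: p = 2.25e20 / 1.24e+15 = 1.81e+05 cm^-3

1.81e+05


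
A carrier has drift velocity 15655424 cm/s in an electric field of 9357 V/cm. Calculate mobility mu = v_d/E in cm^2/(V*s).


Step 1: mu = v_d / E
Step 2: mu = 15655424 / 9357
Step 3: mu = 1673.12 cm^2/(V*s)

1673.12


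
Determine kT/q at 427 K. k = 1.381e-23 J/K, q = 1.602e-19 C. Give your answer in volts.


Step 1: kT = 1.381e-23 * 427 = 5.89687e-21 J
Step 2: Vt = kT/q = 5.89687e-21 / 1.602e-19
Step 3: Vt = 0.03681 V

0.03681


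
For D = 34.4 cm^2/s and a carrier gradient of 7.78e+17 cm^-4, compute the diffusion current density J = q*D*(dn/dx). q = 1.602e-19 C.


Step 1: J = q * D * (dn/dx)
Step 2: J = 1.602e-19 * 34.4 * 7.78e+17
Step 3: J = 4.29e+00 A/cm^2

4.29e+00


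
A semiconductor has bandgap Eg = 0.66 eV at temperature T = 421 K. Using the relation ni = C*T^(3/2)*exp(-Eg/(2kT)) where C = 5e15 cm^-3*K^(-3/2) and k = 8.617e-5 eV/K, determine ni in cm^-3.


Step 1: Compute kT = 8.617e-5 * 421 = 0.03627757 eV
Step 2: Exponent = -Eg/(2kT) = -0.66/(2*0.03627757) = -9.09653
Step 3: T^(3/2) = 421^1.5 = 8638.20
Step 4: ni = 5e15 * 8638.20 * exp(-9.09653) = 4.84e+15 cm^-3

4.84e+15


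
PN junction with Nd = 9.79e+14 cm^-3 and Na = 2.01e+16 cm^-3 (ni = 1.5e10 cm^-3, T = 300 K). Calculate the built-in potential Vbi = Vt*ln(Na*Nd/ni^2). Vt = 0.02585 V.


Step 1: Compute Na*Nd/ni^2 = 2.01e+16 * 9.79e+14 / (1.5e10)^2 = 8.7457e+10
Step 2: ln(8.7457e+10) = 25.1944
Step 3: Vbi = 0.02585 * 25.1944 = 0.651 V

0.651
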